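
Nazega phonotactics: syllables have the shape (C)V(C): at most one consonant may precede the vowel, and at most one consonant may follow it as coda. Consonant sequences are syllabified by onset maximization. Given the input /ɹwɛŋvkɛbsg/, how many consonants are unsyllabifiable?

Under (C)V(C), the unsyllabifiable consonants are /ɹ/, /v/, /s/, /g/ (at most one coda consonant is licensed; onsets are limited to one consonant).

4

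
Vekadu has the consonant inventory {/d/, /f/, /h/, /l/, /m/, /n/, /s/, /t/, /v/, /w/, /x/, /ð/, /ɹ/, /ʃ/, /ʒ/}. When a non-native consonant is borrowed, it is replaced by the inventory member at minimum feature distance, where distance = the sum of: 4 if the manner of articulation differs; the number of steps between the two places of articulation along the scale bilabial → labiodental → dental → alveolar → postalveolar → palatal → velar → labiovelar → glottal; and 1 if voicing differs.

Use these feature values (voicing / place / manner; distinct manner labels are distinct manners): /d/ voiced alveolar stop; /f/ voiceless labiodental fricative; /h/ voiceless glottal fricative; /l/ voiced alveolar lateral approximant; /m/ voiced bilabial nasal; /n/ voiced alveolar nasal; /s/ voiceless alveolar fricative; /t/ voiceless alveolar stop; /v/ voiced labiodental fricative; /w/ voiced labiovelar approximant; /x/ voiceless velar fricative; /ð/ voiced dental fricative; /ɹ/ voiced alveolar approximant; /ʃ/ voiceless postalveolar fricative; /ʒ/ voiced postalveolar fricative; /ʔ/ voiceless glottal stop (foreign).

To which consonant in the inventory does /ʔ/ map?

/h/ is closest: manner differs (stop→fricative, +4), place distance 0 (glottal→glottal), same voicing; total 4. Next closest is /t/ at distance 5.

h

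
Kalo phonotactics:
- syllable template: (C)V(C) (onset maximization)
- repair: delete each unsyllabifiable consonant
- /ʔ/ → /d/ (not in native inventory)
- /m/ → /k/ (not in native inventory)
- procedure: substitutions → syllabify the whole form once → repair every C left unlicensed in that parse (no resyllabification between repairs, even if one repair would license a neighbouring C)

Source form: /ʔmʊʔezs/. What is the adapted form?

Substitution: /ʔ/ → /d/, /m/ → /k/, giving /dkʊdezs/.
The consonants /d/, /s/ cannot be parsed into a legal (C)V(C) syllable (at most one coda consonant is licensed; onsets are limited to one consonant).
Deletion applies to /d/, /s/.

kʊdez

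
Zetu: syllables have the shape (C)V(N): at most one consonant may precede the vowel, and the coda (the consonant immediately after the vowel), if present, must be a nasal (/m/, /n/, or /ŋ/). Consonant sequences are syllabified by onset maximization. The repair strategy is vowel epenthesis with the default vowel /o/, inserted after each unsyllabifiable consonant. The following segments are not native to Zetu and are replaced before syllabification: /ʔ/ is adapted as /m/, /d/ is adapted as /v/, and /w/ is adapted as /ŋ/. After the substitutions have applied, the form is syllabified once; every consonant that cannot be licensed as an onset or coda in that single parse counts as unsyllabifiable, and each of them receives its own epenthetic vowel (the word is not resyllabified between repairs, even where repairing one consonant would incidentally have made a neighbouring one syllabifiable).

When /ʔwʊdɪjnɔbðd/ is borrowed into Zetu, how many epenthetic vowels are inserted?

After substitution the input is /mŋʊvɪjnɔbðv/.
The unsyllabifiable consonants are /m/, /j/, /b/, /ð/, /v/; each receives one epenthetic vowel.

5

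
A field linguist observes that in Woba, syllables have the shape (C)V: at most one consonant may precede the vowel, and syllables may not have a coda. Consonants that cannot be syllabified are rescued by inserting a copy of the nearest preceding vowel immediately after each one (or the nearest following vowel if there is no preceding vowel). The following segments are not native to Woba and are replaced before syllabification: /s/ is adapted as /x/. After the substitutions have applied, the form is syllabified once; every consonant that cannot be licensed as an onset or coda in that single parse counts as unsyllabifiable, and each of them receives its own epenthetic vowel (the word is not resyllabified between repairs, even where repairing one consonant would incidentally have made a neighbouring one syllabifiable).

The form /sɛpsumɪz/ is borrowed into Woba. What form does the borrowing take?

xɛpɛxumɪzɪ

Substitution: /s/ → /x/, giving /xɛpxumɪz/.
Syllabifying with onset maximization leaves /p/, /z/ stranded (no codas are permitted; onsets are limited to one consonant).
Each unlicensed consonant becomes the onset of a new syllable: /p/ → /pɛ/, /z/ → /zɪ/.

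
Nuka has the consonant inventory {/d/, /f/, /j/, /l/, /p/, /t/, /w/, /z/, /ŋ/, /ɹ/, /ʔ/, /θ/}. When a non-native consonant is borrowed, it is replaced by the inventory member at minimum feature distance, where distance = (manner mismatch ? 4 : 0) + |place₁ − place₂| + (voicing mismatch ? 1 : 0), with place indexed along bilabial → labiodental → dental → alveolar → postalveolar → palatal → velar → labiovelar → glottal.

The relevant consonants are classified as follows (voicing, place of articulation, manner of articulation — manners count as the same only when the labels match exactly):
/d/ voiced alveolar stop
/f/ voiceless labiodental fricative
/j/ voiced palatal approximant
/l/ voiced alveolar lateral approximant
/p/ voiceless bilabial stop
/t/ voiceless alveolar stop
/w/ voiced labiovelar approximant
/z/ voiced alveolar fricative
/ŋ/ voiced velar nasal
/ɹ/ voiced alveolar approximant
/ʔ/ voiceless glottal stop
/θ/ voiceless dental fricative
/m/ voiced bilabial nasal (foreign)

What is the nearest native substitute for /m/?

p

/p/ is closest: manner differs (nasal→stop, +4), place distance 0 (bilabial→bilabial), voicing differs (+1); total 5. Next closest is /f/ at distance 6.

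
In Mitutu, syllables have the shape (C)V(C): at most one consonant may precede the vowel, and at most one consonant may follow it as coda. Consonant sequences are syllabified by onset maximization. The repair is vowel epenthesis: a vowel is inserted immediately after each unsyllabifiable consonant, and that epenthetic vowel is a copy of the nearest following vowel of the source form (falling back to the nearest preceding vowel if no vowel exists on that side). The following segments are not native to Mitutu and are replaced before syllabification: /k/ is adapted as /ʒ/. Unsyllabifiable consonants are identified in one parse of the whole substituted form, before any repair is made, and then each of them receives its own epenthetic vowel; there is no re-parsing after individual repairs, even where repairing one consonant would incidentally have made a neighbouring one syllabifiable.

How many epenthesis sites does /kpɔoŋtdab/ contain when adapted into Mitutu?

After substitution the input is /ʒpɔoŋtdab/.
The unsyllabifiable consonants are /ʒ/, /t/; each receives one epenthetic vowel.

2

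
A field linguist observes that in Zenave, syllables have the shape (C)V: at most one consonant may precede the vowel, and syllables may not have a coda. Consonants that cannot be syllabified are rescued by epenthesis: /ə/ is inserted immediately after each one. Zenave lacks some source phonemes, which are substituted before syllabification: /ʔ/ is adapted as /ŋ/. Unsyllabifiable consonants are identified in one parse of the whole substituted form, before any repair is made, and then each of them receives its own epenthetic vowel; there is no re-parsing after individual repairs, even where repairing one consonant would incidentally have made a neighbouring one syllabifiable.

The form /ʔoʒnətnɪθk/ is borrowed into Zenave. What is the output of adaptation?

Substitution: /ʔ/ → /ŋ/, giving /ŋoʒnətnɪθk/.
The consonants /ʒ/, /t/, /θ/, /k/ cannot be parsed into a legal (C)V syllable (no codas are permitted; onsets are limited to one consonant).
Epenthesis after each stranded consonant: /ʒ/ → /ʒə/, /t/ → /tə/, /θ/ → /θə/, /k/ → /kə/.

ŋoʒənətənɪθəkə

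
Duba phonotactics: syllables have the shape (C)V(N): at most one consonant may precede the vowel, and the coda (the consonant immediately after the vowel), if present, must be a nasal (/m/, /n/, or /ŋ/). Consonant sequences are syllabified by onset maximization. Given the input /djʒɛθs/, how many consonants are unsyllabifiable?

4

Syllabifying with onset maximization leaves /d/, /j/, /θ/, /s/ stranded (only a nasal (/m/, /n/, or /ŋ/) is licensed in coda position; onsets are limited to one consonant).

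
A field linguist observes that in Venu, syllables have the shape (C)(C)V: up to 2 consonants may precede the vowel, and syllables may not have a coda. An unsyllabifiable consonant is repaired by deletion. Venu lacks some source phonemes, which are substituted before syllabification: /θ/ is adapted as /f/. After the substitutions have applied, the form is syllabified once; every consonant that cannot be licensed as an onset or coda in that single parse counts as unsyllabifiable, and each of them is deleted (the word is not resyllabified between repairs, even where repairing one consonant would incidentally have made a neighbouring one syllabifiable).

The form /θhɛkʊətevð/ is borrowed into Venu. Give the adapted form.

fhɛkʊəte

Substitution: /θ/ → /f/, giving /fhɛkʊətevð/.
Under (C)(C)V, the unsyllabifiable consonants are /v/, /ð/ (no codas are permitted; onsets may contain at most 2 consonants).
Each unlicensed consonant is deleted: /v/, /ð/.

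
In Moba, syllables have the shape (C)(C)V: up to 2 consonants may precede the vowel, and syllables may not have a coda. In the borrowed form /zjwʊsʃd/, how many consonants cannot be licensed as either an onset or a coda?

4

Syllabifying with onset maximization leaves /z/, /s/, /ʃ/, /d/ stranded (no codas are permitted; onsets may contain at most 2 consonants).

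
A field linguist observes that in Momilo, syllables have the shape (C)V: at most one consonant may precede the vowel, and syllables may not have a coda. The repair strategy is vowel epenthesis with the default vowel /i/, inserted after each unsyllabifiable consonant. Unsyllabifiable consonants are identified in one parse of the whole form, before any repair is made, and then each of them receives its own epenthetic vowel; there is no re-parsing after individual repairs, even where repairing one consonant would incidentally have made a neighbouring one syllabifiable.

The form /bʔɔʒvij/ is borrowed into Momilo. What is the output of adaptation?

Under (C)V, the unsyllabifiable consonants are /b/, /ʒ/, /j/ (no codas are permitted; onsets are limited to one consonant).
Each unlicensed consonant becomes the onset of a new syllable: /b/ → /bi/, /ʒ/ → /ʒi/, /j/ → /ji/.

biʔɔʒiviji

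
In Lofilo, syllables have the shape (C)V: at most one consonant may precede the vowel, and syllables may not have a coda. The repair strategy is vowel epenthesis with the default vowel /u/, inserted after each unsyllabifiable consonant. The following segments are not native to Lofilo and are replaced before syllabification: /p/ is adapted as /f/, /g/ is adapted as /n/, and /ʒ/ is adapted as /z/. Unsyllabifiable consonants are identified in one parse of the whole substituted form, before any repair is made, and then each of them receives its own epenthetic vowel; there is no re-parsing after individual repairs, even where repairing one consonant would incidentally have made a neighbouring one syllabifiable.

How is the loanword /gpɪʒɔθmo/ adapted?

Substitution: /g/ → /n/, /p/ → /f/, /ʒ/ → /z/, giving /nfɪzɔθmo/.
Under (C)V, the unsyllabifiable consonants are /n/, /θ/ (no codas are permitted; onsets are limited to one consonant).
Epenthesis after each stranded consonant: /n/ → /nu/, /θ/ → /θu/.

nufɪzɔθumo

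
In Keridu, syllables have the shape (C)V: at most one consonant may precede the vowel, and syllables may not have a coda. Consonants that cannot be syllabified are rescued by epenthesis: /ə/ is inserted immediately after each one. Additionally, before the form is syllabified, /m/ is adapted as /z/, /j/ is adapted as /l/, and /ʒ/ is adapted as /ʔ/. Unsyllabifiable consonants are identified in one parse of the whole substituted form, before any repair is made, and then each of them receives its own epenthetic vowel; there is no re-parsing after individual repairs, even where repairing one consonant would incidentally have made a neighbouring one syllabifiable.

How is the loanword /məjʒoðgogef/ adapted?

Substitution: /m/ → /z/, /j/ → /l/, /ʒ/ → /ʔ/, giving /zəlʔoðgogef/.
Under (C)V, the unsyllabifiable consonants are /l/, /ð/, /f/ (no codas are permitted; onsets are limited to one consonant).
Epenthesis after each stranded consonant: /l/ → /lə/, /ð/ → /ðə/, /f/ → /fə/.

zələʔoðəgogefə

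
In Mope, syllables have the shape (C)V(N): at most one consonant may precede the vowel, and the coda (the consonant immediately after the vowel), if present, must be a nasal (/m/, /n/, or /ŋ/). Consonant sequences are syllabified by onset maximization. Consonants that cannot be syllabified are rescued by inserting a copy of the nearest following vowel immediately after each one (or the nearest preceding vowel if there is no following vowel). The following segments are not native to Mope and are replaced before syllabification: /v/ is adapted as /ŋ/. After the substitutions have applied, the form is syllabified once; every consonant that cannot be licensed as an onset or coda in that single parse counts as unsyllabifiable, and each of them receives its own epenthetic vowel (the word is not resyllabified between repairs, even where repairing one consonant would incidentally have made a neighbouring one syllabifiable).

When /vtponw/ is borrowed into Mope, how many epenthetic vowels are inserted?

3

After substitution the input is /ŋtponw/.
The unsyllabifiable consonants are /ŋ/, /t/, /w/; each receives one epenthetic vowel.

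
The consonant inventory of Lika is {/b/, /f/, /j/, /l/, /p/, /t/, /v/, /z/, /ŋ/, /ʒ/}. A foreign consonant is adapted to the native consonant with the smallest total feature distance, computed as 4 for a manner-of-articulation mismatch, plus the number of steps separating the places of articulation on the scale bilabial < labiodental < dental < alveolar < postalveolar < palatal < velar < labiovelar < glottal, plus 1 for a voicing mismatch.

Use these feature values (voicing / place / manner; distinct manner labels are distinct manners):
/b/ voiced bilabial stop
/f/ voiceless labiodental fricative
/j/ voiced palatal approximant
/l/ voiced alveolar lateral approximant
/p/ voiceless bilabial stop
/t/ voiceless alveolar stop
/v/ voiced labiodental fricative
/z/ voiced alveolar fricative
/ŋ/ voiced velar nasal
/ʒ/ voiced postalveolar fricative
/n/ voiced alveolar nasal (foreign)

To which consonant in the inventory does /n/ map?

ŋ

/ŋ/ is closest: same manner (nasal), place distance 3 (alveolar→velar), same voicing; total 3. Next closest is /l/ at distance 4.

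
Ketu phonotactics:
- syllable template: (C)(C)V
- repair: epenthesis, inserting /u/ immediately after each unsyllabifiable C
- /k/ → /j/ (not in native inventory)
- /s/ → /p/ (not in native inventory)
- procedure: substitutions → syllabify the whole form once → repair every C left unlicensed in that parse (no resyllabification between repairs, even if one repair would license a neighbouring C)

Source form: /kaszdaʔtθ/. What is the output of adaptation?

Substitution: /k/ → /j/, /s/ → /p/, giving /japzdaʔtθ/.
Syllabifying with onset maximization leaves /p/, /ʔ/, /t/, /θ/ stranded (no codas are permitted; onsets may contain at most 2 consonants).
Inserting the epenthetic vowel yields /p/ → /pu/, /ʔ/ → /ʔu/, /t/ → /tu/, /θ/ → /θu/.

japuzdaʔutuθu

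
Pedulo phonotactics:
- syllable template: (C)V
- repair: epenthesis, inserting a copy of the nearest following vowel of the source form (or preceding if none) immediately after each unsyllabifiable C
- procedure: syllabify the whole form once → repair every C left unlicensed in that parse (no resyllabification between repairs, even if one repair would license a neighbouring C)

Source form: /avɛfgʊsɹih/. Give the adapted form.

avɛfʊgʊsiɹihi

The consonants /f/, /s/, /h/ cannot be parsed into a legal (C)V syllable (no codas are permitted; onsets are limited to one consonant).
Each unlicensed consonant becomes the onset of a new syllable: /f/ → /fʊ/, /s/ → /si/, /h/ → /hi/.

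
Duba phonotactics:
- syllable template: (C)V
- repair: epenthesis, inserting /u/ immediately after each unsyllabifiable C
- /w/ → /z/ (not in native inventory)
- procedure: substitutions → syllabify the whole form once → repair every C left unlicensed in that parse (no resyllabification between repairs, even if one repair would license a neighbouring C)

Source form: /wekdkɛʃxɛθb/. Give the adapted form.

zekudukɛʃuxɛθubu

Substitution: /w/ → /z/, giving /zekdkɛʃxɛθb/.
Under (C)V, the unsyllabifiable consonants are /k/, /d/, /ʃ/, /θ/, /b/ (no codas are permitted; onsets are limited to one consonant).
Each unlicensed consonant becomes the onset of a new syllable: /k/ → /ku/, /d/ → /du/, /ʃ/ → /ʃu/, /θ/ → /θu/, /b/ → /bu/.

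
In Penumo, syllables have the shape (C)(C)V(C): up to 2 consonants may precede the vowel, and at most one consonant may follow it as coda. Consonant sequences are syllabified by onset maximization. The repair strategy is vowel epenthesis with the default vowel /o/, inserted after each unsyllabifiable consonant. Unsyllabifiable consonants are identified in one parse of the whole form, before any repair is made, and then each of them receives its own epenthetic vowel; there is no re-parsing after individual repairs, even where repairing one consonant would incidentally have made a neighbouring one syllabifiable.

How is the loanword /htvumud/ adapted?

Under (C)(C)V(C), the unsyllabifiable consonants are /h/ (at most one coda consonant is licensed; onsets may contain at most 2 consonants).
Each unlicensed consonant becomes the onset of a new syllable: /h/ → /ho/.

hotvumud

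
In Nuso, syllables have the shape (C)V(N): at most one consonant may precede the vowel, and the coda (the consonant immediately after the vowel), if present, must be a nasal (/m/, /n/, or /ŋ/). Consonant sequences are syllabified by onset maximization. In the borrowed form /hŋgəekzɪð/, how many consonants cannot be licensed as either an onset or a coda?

4

The consonants /h/, /ŋ/, /k/, /ð/ cannot be parsed into a legal (C)V(N) syllable (only a nasal (/m/, /n/, or /ŋ/) is licensed in coda position; onsets are limited to one consonant).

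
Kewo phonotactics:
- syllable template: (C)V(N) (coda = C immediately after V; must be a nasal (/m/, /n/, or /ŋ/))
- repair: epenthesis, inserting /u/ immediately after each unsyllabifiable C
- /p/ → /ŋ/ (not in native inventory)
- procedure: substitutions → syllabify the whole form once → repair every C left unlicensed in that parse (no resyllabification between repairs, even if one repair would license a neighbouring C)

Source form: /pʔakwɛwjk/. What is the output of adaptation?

ŋuʔakuwɛwujuku

Substitution: /p/ → /ŋ/, giving /ŋʔakwɛwjk/.
The consonants /ŋ/, /k/, /w/, /j/, /k/ cannot be parsed into a legal (C)V(N) syllable (only a nasal (/m/, /n/, or /ŋ/) is licensed in coda position; onsets are limited to one consonant).
Inserting the epenthetic vowel yields /ŋ/ → /ŋu/, /k/ → /ku/, /w/ → /wu/, /j/ → /ju/, /k/ → /ku/.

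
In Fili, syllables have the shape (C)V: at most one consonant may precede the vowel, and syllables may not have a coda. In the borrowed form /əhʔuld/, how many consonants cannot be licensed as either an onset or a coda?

Under (C)V, the unsyllabifiable consonants are /h/, /l/, /d/ (no codas are permitted; onsets are limited to one consonant).

3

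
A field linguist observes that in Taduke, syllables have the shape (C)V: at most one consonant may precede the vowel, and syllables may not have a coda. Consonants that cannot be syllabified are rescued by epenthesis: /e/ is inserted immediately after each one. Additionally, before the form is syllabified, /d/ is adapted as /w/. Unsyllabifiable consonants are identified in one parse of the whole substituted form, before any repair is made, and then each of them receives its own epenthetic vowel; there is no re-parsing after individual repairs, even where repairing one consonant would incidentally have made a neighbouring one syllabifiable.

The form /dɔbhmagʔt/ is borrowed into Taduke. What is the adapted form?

wɔbehemageʔete

Substitution: /d/ → /w/, giving /wɔbhmagʔt/.
Syllabifying with onset maximization leaves /b/, /h/, /g/, /ʔ/, /t/ stranded (no codas are permitted; onsets are limited to one consonant).
Each unlicensed consonant becomes the onset of a new syllable: /b/ → /be/, /h/ → /he/, /g/ → /ge/, /ʔ/ → /ʔe/, /t/ → /te/.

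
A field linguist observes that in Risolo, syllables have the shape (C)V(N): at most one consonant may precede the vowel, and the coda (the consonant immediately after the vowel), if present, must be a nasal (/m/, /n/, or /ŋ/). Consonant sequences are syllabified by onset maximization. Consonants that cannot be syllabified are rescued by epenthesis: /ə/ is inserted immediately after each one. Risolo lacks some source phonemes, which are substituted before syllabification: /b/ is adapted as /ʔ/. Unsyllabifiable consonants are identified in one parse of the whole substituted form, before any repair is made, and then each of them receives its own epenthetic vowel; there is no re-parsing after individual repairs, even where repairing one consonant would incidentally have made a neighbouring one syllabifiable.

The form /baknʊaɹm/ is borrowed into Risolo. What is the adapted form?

Substitution: /b/ → /ʔ/, giving /ʔaknʊaɹm/.
Syllabifying with onset maximization leaves /k/, /ɹ/, /m/ stranded (only a nasal (/m/, /n/, or /ŋ/) is licensed in coda position; onsets are limited to one consonant).
Each unlicensed consonant becomes the onset of a new syllable: /k/ → /kə/, /ɹ/ → /ɹə/, /m/ → /mə/.

ʔakənʊaɹəmə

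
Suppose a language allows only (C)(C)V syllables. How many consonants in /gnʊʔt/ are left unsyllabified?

Syllabifying with onset maximization leaves /ʔ/, /t/ stranded (no codas are permitted; onsets may contain at most 2 consonants).

2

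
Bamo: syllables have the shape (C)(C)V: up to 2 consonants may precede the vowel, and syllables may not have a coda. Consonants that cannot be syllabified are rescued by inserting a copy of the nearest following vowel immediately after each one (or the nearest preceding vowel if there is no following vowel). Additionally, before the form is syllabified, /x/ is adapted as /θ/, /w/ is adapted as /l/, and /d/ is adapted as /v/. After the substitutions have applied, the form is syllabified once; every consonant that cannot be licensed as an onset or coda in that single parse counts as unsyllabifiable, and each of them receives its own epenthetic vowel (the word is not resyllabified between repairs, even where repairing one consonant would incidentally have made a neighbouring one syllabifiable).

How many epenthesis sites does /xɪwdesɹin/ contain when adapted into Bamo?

1

After substitution the input is /θɪlvesɹin/.
The unsyllabifiable consonants are /n/; each receives one epenthetic vowel.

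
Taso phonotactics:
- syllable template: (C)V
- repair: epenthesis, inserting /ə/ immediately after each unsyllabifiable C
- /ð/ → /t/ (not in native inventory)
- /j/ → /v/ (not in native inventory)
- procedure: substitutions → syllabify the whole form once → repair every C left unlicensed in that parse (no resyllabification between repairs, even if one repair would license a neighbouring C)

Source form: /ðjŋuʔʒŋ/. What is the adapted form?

Substitution: /ð/ → /t/, /j/ → /v/, giving /tvŋuʔʒŋ/.
Syllabifying with onset maximization leaves /t/, /v/, /ʔ/, /ʒ/, /ŋ/ stranded (no codas are permitted; onsets are limited to one consonant).
Each unlicensed consonant becomes the onset of a new syllable: /t/ → /tə/, /v/ → /və/, /ʔ/ → /ʔə/, /ʒ/ → /ʒə/, /ŋ/ → /ŋə/.

təvəŋuʔəʒəŋə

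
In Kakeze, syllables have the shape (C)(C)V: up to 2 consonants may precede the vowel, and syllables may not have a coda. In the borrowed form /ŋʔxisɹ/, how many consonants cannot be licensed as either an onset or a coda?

3

Syllabifying with onset maximization leaves /ŋ/, /s/, /ɹ/ stranded (no codas are permitted; onsets may contain at most 2 consonants).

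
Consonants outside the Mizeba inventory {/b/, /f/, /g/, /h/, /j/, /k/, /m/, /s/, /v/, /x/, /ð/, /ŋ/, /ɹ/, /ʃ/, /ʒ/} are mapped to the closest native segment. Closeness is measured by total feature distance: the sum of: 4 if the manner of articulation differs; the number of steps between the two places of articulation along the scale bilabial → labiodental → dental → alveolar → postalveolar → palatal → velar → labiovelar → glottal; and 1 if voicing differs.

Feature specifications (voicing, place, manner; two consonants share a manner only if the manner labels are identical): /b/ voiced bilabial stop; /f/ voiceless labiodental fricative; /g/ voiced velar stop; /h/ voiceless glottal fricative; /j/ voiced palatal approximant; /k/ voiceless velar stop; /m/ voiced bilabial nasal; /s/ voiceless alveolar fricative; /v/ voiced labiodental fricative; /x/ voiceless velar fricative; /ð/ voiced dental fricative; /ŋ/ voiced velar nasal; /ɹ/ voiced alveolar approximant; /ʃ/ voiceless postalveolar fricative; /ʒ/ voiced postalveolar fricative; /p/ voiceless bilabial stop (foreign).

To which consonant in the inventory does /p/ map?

/b/ is closest: same manner (stop), place distance 0 (bilabial→bilabial), voicing differs (+1); total 1. Next closest is /f/ at distance 5.

b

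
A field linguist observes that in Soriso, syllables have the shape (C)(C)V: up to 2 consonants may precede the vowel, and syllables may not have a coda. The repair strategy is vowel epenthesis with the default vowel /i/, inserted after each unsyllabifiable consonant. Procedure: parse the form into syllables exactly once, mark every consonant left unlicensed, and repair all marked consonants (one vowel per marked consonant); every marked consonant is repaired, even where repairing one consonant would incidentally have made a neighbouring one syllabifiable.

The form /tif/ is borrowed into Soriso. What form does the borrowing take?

tifi

The consonants /f/ cannot be parsed into a legal (C)(C)V syllable (no codas are permitted; onsets may contain at most 2 consonants).
Inserting the epenthetic vowel yields /f/ → /fi/.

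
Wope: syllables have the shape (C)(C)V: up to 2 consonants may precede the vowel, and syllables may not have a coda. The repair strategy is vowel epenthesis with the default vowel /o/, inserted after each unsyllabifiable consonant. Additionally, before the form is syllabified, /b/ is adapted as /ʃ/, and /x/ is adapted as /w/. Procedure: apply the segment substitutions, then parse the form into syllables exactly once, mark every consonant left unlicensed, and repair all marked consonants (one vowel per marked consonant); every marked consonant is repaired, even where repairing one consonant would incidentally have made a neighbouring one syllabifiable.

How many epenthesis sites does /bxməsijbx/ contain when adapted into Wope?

After substitution the input is /ʃwməsijʃw/.
The unsyllabifiable consonants are /ʃ/, /j/, /ʃ/, /w/; each receives one epenthetic vowel.

4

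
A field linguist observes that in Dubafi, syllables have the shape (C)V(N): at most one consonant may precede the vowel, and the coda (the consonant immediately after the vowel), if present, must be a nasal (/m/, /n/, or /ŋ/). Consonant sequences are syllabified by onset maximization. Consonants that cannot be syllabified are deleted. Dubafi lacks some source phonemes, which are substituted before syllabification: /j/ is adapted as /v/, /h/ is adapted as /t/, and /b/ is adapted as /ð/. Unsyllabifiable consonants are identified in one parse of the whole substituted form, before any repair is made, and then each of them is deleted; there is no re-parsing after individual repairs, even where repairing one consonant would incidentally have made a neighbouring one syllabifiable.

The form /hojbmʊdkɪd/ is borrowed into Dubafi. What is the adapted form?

tomʊkɪ

Substitution: /h/ → /t/, /j/ → /v/, /b/ → /ð/, giving /tovðmʊdkɪd/.
Under (C)V(N), the unsyllabifiable consonants are /v/, /ð/, /d/, /d/ (only a nasal (/m/, /n/, or /ŋ/) is licensed in coda position; onsets are limited to one consonant).
Deleting the stranded consonants removes /v/, /ð/, /d/, /d/.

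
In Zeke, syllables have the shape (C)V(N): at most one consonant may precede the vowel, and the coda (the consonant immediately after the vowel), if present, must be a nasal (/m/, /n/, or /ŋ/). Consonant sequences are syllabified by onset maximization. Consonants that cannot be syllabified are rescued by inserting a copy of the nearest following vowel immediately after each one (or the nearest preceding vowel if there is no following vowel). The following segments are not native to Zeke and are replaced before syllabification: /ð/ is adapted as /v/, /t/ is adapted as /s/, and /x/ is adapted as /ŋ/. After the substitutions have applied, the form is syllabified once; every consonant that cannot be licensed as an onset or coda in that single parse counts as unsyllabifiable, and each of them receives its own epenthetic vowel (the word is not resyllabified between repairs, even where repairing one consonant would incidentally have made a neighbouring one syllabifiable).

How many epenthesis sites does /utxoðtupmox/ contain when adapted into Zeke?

After substitution the input is /usŋovsupmoŋ/.
The unsyllabifiable consonants are /s/, /v/, /p/; each receives one epenthetic vowel.

3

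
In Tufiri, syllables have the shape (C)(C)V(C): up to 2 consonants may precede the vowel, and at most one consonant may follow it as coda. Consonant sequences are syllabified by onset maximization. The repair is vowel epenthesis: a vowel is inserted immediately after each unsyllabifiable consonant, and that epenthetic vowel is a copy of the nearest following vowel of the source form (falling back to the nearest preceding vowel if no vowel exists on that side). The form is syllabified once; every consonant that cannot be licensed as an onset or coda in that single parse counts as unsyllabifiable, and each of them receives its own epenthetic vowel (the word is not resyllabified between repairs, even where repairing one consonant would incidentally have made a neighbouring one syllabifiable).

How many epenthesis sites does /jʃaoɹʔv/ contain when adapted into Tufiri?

2

The unsyllabifiable consonants are /ʔ/, /v/; each receives one epenthetic vowel.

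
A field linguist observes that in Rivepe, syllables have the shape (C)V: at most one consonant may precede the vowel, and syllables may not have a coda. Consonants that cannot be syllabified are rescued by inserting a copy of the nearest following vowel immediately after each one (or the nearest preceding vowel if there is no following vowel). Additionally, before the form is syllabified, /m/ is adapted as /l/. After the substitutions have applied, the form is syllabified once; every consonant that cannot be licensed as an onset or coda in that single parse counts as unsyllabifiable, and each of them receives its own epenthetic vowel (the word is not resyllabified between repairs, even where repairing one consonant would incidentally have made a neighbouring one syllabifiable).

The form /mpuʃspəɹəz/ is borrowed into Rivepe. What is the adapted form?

lupuʃəsəpəɹəzə

Substitution: /m/ → /l/, giving /lpuʃspəɹəz/.
Syllabifying with onset maximization leaves /l/, /ʃ/, /s/, /z/ stranded (no codas are permitted; onsets are limited to one consonant).
Epenthesis after each stranded consonant: /l/ → /lu/, /ʃ/ → /ʃə/, /s/ → /sə/, /z/ → /zə/.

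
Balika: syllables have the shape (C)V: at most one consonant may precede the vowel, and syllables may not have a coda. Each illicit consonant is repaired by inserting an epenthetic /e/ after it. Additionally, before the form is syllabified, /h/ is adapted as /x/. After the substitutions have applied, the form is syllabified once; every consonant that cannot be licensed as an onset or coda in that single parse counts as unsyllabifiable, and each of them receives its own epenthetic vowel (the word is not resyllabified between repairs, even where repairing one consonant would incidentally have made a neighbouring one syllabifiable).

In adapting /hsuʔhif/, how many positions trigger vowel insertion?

3

After substitution the input is /xsuʔxif/.
The unsyllabifiable consonants are /x/, /ʔ/, /f/; each receives one epenthetic vowel.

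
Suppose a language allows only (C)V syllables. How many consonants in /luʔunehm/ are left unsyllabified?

2

Under (C)V, the unsyllabifiable consonants are /h/, /m/ (no codas are permitted; onsets are limited to one consonant).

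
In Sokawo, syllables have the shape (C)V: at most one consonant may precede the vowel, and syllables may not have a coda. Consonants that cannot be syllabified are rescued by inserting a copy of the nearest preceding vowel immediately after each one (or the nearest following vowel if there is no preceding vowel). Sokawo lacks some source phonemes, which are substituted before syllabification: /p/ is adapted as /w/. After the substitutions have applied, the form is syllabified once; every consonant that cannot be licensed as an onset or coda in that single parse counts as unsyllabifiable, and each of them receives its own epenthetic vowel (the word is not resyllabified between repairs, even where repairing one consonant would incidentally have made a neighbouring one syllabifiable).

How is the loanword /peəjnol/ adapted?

weəjənolo

Substitution: /p/ → /w/, giving /weəjnol/.
Under (C)V, the unsyllabifiable consonants are /j/, /l/ (no codas are permitted; onsets are limited to one consonant).
Each unlicensed consonant becomes the onset of a new syllable: /j/ → /jə/, /l/ → /lo/.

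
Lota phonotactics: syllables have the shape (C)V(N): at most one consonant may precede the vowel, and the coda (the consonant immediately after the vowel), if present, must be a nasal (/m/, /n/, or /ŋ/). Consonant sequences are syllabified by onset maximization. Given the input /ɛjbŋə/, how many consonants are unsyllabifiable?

The consonants /j/, /b/ cannot be parsed into a legal (C)V(N) syllable (only a nasal (/m/, /n/, or /ŋ/) is licensed in coda position; onsets are limited to one consonant).

2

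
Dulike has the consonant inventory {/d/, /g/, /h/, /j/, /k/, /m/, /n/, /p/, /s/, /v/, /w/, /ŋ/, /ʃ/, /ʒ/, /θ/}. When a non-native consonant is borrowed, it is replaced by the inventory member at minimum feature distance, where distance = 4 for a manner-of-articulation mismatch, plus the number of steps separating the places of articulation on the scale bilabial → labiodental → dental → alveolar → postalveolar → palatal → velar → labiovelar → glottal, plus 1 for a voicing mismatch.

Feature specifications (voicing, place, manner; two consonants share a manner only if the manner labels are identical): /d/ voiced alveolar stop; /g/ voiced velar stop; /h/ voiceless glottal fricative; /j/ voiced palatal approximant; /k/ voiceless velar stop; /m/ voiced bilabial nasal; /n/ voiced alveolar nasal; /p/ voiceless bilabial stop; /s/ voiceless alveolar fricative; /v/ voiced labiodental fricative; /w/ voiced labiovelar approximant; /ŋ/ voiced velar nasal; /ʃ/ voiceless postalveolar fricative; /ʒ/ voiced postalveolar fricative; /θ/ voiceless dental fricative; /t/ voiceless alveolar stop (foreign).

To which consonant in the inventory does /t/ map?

d

/d/ is closest: same manner (stop), place distance 0 (alveolar→alveolar), voicing differs (+1); total 1. Next closest is /k/ at distance 3.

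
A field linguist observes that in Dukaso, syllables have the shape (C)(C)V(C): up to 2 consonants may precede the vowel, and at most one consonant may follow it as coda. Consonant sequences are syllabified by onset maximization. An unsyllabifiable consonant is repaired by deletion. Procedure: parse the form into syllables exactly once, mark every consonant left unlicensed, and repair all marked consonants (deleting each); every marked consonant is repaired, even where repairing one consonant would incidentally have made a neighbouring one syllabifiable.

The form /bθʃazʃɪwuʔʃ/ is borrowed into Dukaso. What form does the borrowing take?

θʃazʃɪwuʔ

The consonants /b/, /ʃ/ cannot be parsed into a legal (C)(C)V(C) syllable (at most one coda consonant is licensed; onsets may contain at most 2 consonants).
Deletion applies to /b/, /ʃ/.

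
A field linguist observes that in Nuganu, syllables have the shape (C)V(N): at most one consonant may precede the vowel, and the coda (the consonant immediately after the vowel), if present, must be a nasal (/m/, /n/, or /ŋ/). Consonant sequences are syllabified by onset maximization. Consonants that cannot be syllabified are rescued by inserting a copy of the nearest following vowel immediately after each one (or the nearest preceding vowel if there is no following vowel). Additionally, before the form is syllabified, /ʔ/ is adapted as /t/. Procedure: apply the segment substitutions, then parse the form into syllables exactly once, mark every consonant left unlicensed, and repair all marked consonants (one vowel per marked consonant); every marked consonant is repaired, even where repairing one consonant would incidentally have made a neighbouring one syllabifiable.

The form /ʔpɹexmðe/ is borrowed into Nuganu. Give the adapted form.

Substitution: /ʔ/ → /t/, giving /tpɹexmðe/.
Under (C)V(N), the unsyllabifiable consonants are /t/, /p/, /x/, /m/ (only a nasal (/m/, /n/, or /ŋ/) is licensed in coda position; onsets are limited to one consonant).
Epenthesis after each stranded consonant: /t/ → /te/, /p/ → /pe/, /x/ → /xe/, /m/ → /me/.

tepeɹexemeðe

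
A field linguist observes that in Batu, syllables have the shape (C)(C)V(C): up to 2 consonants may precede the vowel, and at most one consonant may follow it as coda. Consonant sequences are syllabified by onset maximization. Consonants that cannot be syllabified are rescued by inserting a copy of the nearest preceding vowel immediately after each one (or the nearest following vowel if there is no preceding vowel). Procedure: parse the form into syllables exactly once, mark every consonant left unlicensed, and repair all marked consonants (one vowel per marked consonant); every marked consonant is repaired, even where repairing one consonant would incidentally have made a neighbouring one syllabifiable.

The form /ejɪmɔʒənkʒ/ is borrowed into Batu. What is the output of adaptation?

Under (C)(C)V(C), the unsyllabifiable consonants are /k/, /ʒ/ (at most one coda consonant is licensed; onsets may contain at most 2 consonants).
Epenthesis after each stranded consonant: /k/ → /kə/, /ʒ/ → /ʒə/.

ejɪmɔʒənkəʒə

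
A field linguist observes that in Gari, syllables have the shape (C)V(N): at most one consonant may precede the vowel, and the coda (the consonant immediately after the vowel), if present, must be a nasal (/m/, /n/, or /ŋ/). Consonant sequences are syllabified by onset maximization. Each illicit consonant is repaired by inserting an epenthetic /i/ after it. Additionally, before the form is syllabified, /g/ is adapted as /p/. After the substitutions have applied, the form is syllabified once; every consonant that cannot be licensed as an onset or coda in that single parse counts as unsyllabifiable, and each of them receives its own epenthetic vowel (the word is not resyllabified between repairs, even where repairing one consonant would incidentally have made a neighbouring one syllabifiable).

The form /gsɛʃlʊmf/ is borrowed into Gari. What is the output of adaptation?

Substitution: /g/ → /p/, giving /psɛʃlʊmf/.
Syllabifying with onset maximization leaves /p/, /ʃ/, /f/ stranded (only a nasal (/m/, /n/, or /ŋ/) is licensed in coda position; onsets are limited to one consonant).
Each unlicensed consonant becomes the onset of a new syllable: /p/ → /pi/, /ʃ/ → /ʃi/, /f/ → /fi/.

pisɛʃilʊmfi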